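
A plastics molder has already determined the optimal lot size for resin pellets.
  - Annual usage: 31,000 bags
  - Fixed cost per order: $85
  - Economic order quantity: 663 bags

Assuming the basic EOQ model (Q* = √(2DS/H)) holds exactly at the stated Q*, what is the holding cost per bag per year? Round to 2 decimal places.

$11.99

From Q* = √(2DS/H) ⇒ Q*² = 2DS/H.
H = 2DS / Q² = 2 × 31,000 × 85 / 663² = 11.9890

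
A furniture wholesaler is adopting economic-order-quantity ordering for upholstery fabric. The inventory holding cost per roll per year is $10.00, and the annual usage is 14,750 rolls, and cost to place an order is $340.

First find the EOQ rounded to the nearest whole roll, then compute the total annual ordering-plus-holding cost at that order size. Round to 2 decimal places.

2DS/H = 2·14,750·340/10 = 1,003,000.00
EOQ = √1,003,000.00 ≈ 1,001.50 → Q = 1,001 rolls
Annual ordering cost = (D/Q)·S = (14,750/1,001) × 340 = $5,009.99
Annual holding cost  = (Q/2)·H = (1,001/2) × 10 = $5,005.00
Total = $5,009.99 + $5,005.00 = $10,014.99

$10,014.99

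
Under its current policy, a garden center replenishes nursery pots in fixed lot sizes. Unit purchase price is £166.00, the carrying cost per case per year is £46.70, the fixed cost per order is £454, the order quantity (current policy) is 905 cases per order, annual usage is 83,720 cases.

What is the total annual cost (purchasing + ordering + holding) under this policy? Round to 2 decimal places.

£13,960,650.51

Ordering: D/Q × S = 83,720/905 × £454 = £41,998.76
Holding:  Q/2 × H = 905/2 × £46.7 = £21,131.75
Purchase cost = D·C = 83,720 × 166 = £13,897,520.00
Total = £41,998.76 + £21,131.75 + £13,897,520.00 = £13,960,650.51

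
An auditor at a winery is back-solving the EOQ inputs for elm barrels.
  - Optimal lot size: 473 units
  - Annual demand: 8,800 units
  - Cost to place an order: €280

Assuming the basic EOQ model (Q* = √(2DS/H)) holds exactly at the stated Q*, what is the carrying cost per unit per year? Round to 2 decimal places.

EOQ relation: Q² = 2DS/H, so rearrange for the unknown.
H = 2DS / Q² = 2 × 8,800 × 280 / 473² = 22.0266

€22.03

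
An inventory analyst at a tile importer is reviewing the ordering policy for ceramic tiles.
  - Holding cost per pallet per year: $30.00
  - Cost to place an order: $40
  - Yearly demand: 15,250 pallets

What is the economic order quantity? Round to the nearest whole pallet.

Optimal lot size Q* = (2 × 15,250 × $40 / $30)^½ ≈ 201.66

202 pallets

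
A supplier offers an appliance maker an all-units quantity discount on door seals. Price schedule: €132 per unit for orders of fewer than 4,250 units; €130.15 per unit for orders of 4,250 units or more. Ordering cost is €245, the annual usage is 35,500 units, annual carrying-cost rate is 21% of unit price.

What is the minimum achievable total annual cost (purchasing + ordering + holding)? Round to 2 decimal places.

€4,680,450.91

H₁ = 21%×€132 = €27.7200;  H₂ = 21%×€130.15 = €27.3315
EOQ₁ = √(2×35,500×245/27.7200) = 792.16  (< 4,250, feasible at tier 1)
EOQ₂ = √(2×35,500×245/27.3315) = 797.78  (< 4,250 → use Q = 4,250 at tier-2 price)
TC(tier 1 (EOQ₁), Q≈792.2) = €4,707,958.81
TC(tier 2, Q≈4,250.0) = €4,680,450.91
Minimum at tier 2: €4,680,450.91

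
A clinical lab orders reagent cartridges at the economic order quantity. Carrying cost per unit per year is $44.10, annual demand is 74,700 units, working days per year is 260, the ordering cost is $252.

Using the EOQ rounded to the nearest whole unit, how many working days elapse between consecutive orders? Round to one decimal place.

3.2 days

EOQ = √(2DS/H) = √(2 × 74,700 × 252 / 44.1)
    = √(853,714.29) ≈ 923.97 → Q = 924 units
Days between orders = 260 / (D/Q) = 260 / 80.844 ≈ 3.216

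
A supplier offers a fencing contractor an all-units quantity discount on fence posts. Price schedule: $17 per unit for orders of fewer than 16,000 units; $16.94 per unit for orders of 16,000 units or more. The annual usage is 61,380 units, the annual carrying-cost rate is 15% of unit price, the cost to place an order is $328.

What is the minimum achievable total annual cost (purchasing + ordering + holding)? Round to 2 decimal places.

$1,053,592.94

H₁ = 15%×$17 = $2.5500;  H₂ = 15%×$16.94 = $2.5410
EOQ₁ = √(2×61,380×328/2.5500) = 3,973.70  (< 16,000, feasible at tier 1)
EOQ₂ = √(2×61,380×328/2.5410) = 3,980.73  (< 16,000 → use Q = 16,000 at tier-2 price)
TC(tier 1 (EOQ₁), Q≈3,973.7) = $1,053,592.94
TC(tier 2, Q≈16,000.0) = $1,061,363.49
Minimum at tier 1 (EOQ₁): $1,053,592.94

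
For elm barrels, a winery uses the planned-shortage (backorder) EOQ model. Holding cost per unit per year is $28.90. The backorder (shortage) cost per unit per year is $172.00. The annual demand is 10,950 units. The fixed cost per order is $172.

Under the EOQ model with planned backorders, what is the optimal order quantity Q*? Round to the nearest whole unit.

Q* = √(2DS/H) · √((H + b)/b)
   = √(2 × 10,950 × 172 / 28.9) · √((28.9 + 172) / 172)
   = 361.025 × 1.0808 ≈ 390.18

390 units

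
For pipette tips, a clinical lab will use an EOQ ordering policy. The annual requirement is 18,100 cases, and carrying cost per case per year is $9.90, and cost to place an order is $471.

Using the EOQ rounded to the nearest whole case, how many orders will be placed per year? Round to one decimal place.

13.8 orders per year

Optimal lot size Q* = (2 × 18,100 × $471 / $9.9)^½ ≈ 1,312.34 → Q = 1,312
N = D/Q = 18,100/1,312 ≈ 13.796 orders/yr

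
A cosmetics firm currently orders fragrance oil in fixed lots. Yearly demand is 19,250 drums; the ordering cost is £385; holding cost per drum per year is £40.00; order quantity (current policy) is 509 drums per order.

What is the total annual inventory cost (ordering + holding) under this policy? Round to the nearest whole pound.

£24,740

Annual ordering cost = (D/Q)·S = (19,250/509) × 385 = £14,560.41
Annual holding cost  = (Q/2)·H = (509/2) × 40 = £10,180.00
Total = £14,560.41 + £10,180.00 = £24,740.41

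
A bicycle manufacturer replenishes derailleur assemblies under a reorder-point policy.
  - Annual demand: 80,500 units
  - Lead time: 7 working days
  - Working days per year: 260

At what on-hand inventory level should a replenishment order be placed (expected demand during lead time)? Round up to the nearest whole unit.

2,168 units

Daily demand d = 80,500 / 260 = 309.615 units/day
Demand during lead time = 309.615 × 7 = 2,167.31
Reorder point = 2,167.31 → round up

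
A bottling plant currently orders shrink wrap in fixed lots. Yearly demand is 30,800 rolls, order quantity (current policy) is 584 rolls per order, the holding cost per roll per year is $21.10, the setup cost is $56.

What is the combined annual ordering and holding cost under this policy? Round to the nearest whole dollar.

$9,115

Orders/yr = 30,800/584 = 52.740; ordering cost = 52.740 × $56 = $2,953.42
Average inventory = 584/2 = 292; holding cost = 292 × $21.1 = $6,161.20
Total = $2,953.42 + $6,161.20 = $9,114.62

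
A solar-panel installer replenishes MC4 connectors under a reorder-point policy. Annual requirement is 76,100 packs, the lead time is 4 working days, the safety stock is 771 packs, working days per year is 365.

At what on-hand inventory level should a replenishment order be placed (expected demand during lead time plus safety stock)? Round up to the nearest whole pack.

1,605 packs

Daily demand d = 76,100 / 365 = 208.493 packs/day
Demand during lead time = 208.493 × 4 = 833.97
Reorder point = 833.97 + 771 = 1,604.97 → round up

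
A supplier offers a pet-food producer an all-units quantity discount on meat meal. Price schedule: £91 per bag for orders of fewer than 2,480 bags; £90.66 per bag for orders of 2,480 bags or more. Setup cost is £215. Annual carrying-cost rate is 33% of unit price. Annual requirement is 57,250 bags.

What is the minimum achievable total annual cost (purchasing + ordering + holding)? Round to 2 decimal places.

H₁ = 33%×£91 = £30.0300;  H₂ = 33%×£90.66 = £29.9178
EOQ₁ = √(2×57,250×215/30.0300) = 905.41  (< 2,480, feasible at tier 1)
EOQ₂ = √(2×57,250×215/29.9178) = 907.10  (< 2,480 → use Q = 2,480 at tier-2 price)
TC(tier 1 (EOQ₁), Q≈905.4) = £5,236,939.40
TC(tier 2, Q≈2,480.0) = £5,232,346.28
Minimum at tier 2: £5,232,346.28

£5,232,346.28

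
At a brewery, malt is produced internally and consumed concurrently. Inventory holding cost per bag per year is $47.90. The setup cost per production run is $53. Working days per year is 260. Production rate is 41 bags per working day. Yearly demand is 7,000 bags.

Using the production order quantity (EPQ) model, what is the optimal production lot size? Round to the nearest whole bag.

212 bags

Daily demand d = 7,000/260 = 26.923; p = 41; 1 − d/p = 0.34334
EPQ = √(2DS / (H(1 − d/p)))
    = √(2 × 7,000 × 53 / (47.9 × 0.34334)) ≈ 212.41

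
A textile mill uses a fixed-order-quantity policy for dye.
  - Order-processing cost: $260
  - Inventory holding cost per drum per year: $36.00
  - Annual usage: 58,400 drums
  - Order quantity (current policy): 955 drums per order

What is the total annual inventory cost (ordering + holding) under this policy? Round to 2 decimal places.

$33,089.48

Ordering: D/Q × S = 58,400/955 × $260 = $15,899.48
Holding:  Q/2 × H = 955/2 × $36 = $17,190.00
Total = $15,899.48 + $17,190.00 = $33,089.48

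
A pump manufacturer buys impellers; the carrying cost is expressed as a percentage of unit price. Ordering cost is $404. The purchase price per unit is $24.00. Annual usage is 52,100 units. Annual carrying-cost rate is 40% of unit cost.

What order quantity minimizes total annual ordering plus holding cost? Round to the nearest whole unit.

Holding cost per unit per year: H = 40% × $24 = $9.6000
Q* = √(2·D·S / H) = √(2·52,100·404 / 9.6) = √4,385,083.3 ≈ 2,094.06

2,094 units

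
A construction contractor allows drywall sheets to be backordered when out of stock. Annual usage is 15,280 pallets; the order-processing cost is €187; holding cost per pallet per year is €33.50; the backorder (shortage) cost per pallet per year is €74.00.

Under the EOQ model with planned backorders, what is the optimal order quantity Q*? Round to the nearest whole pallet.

Q* = √(2DS/H) · √((H + b)/b)
   = √(2 × 15,280 × 187 / 33.5) · √((33.5 + 74) / 74)
   = 413.024 × 1.2053 ≈ 497.81

498 pallets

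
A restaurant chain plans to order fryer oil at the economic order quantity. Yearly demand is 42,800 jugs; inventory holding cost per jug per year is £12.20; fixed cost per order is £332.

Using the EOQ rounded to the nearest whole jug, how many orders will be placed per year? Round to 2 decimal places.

EOQ = √(2DS/H) = √(2 × 42,800 × 332 / 12.2)
    = √(2,329,442.62) ≈ 1,526.25 → Q = 1,526
Orders per year = D/Q = 42,800 / 1,526 = 28.047

28.05 orders per year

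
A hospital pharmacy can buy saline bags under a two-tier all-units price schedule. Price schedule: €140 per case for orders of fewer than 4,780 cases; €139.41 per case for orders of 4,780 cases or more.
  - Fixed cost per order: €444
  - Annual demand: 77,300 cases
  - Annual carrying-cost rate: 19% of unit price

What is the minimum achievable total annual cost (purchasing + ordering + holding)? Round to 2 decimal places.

€10,846,879.25

H₁ = 19%×€140 = €26.6000;  H₂ = 19%×€139.41 = €26.4879
EOQ₁ = √(2×77,300×444/26.6000) = 1,606.41  (< 4,780, feasible at tier 1)
EOQ₂ = √(2×77,300×444/26.4879) = 1,609.80  (< 4,780 → use Q = 4,780 at tier-2 price)
TC(tier 1 (EOQ₁), Q≈1,606.4) = €10,864,730.41
TC(tier 2, Q≈4,780.0) = €10,846,879.25
Minimum at tier 2: €10,846,879.25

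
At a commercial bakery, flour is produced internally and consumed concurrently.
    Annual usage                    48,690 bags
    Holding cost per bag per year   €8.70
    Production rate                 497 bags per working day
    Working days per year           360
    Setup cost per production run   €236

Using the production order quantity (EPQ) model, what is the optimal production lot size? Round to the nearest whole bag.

d = 48,690/360 = 135.2500 bags/day;  effective holding cost H(1 − d/p) = 8.7·(1 − 135.2500/497) = 6.33244
Q* = √(2DS / H_eff) = √(2·48,690·236 / 6.33244) ≈ 1,905.04

1,905 bags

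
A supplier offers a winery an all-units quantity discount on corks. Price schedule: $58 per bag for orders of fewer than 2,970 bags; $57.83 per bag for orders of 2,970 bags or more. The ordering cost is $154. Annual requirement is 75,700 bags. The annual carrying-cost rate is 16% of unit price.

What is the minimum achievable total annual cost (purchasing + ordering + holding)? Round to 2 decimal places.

$4,395,396.59

H₁ = 16%×$58 = $9.2800;  H₂ = 16%×$57.83 = $9.2528
EOQ₁ = √(2×75,700×154/9.2800) = 1,585.07  (< 2,970, feasible at tier 1)
EOQ₂ = √(2×75,700×154/9.2528) = 1,587.40  (< 2,970 → use Q = 2,970 at tier-2 price)
TC(tier 1 (EOQ₁), Q≈1,585.1) = $4,405,309.48
TC(tier 2, Q≈2,970.0) = $4,395,396.59
Minimum at tier 2: $4,395,396.59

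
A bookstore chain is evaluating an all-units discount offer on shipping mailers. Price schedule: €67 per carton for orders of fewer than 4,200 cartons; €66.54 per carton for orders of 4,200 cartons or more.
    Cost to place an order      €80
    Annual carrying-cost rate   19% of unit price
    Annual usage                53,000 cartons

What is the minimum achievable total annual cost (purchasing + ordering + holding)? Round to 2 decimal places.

€3,554,178.98

H₁ = 19%×€67 = €12.7300;  H₂ = 19%×€66.54 = €12.6426
EOQ₁ = √(2×53,000×80/12.7300) = 816.18  (< 4,200, feasible at tier 1)
EOQ₂ = √(2×53,000×80/12.6426) = 818.99  (< 4,200 → use Q = 4,200 at tier-2 price)
TC(tier 1 (EOQ₁), Q≈816.2) = €3,561,389.92
TC(tier 2, Q≈4,200.0) = €3,554,178.98
Minimum at tier 2: €3,554,178.98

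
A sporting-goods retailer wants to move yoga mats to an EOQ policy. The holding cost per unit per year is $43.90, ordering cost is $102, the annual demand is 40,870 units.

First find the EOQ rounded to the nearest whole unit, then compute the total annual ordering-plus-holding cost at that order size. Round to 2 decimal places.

$19,131.53

2DS/H = 2·40,870·102/43.9 = 189,919.82
EOQ = √189,919.82 ≈ 435.80 → Q = 436 units
Ordering: D/Q × S = 40,870/436 × $102 = $9,561.33
Holding:  Q/2 × H = 436/2 × $43.9 = $9,570.20
Total = $9,561.33 + $9,570.20 = $19,131.53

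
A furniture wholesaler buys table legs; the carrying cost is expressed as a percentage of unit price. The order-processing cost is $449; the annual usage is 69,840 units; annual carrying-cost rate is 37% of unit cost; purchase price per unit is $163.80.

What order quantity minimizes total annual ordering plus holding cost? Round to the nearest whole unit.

Holding cost per unit per year: H = 37% × $163.8 = $60.6060
EOQ = √(2DS/H) = √(2 × 69,840 × 449 / 60.606)
    = √(1,034,820.31) ≈ 1,017.26

1,017 units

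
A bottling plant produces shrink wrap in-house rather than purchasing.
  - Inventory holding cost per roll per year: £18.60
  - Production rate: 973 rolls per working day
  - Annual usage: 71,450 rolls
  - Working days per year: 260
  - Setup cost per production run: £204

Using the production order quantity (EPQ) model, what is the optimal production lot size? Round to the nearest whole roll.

d = 71,450/260 = 274.8077 rolls/day;  effective holding cost H(1 − d/p) = 18.6·(1 − 274.8077/973) = 13.34674
Q* = √(2DS / H_eff) = √(2·71,450·204 / 13.34674) ≈ 1,477.90

1,478 rolls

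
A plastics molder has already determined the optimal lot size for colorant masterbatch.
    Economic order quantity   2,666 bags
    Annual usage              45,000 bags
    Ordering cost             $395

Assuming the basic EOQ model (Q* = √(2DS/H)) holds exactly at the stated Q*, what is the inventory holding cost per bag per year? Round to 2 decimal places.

$5.00

EOQ relation: Q² = 2DS/H, so rearrange for the unknown.
H = 2DS / Q² = 2 × 45,000 × 395 / 2,666² = 5.0017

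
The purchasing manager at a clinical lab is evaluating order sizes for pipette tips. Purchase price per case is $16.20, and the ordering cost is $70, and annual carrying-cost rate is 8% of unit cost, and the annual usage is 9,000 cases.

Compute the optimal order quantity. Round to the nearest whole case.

Holding cost per case per year: H = 8% × $16.2 = $1.2960
Optimal lot size Q* = (2 × 9,000 × $70 / $1.296)^½ ≈ 986.01

986 cases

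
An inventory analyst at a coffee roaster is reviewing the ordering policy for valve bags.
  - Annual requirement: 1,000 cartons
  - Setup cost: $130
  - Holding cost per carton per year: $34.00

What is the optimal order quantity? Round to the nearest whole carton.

87 cartons

Optimal lot size Q* = (2 × 1,000 × $130 / $34)^½ ≈ 87.45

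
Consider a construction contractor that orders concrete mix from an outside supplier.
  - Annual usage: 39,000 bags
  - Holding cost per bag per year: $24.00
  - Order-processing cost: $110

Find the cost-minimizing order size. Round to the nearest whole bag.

Optimal lot size Q* = (2 × 39,000 × $110 / $24)^½ ≈ 597.91

598 bags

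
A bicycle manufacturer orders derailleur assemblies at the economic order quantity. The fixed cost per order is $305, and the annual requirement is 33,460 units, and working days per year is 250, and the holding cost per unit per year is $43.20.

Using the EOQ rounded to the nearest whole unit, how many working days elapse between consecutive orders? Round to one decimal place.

Q* = √(2·D·S / H) = √(2·33,460·305 / 43.2) = √472,467.6 ≈ 687.36 → Q = 687 units
Days between orders = 250 / (D/Q) = 250 / 48.705 ≈ 5.133

5.1 days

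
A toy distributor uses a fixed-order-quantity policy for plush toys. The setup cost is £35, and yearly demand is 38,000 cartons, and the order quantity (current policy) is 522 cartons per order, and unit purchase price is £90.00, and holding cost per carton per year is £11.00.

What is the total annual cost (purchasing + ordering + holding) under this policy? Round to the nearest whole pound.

Ordering: D/Q × S = 38,000/522 × £35 = £2,547.89
Holding:  Q/2 × H = 522/2 × £11 = £2,871.00
Purchase cost = D·C = 38,000 × 90 = £3,420,000.00
Total = £2,547.89 + £2,871.00 + £3,420,000.00 = £3,425,418.89

£3,425,419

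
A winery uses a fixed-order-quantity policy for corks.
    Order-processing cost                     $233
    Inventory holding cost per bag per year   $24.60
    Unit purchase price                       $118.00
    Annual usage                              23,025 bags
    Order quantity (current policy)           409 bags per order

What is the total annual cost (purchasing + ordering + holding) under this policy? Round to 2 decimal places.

Annual ordering cost = (D/Q)·S = (23,025/409) × 233 = $13,116.93
Annual holding cost  = (Q/2)·H = (409/2) × 24.6 = $5,030.70
Purchase cost = D·C = 23,025 × 118 = $2,716,950.00
Total = $13,116.93 + $5,030.70 + $2,716,950.00 = $2,735,097.63

$2,735,097.63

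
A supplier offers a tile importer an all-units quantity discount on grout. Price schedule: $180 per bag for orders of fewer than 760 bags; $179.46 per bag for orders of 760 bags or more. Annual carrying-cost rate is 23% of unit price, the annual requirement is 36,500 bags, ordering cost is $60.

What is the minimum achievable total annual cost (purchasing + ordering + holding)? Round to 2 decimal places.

H₁ = 23%×$180 = $41.4000;  H₂ = 23%×$179.46 = $41.2758
EOQ₁ = √(2×36,500×60/41.4000) = 325.26  (< 760, feasible at tier 1)
EOQ₂ = √(2×36,500×60/41.2758) = 325.75  (< 760 → use Q = 760 at tier-2 price)
TC(tier 1 (EOQ₁), Q≈325.3) = $6,583,465.96
TC(tier 2, Q≈760.0) = $6,568,856.38
Minimum at tier 2: $6,568,856.38

$6,568,856.38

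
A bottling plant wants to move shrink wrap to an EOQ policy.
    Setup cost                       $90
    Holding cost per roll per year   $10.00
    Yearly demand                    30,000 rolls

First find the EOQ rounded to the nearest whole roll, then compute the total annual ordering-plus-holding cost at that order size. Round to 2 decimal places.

Q* = √(2·D·S / H) = √(2·30,000·90 / 10) = √540,000.0 ≈ 734.85 → Q = 735 rolls
Ordering: D/Q × S = 30,000/735 × $90 = $3,673.47
Holding:  Q/2 × H = 735/2 × $10 = $3,675.00
Total = $3,673.47 + $3,675.00 = $7,348.47

$7,348.47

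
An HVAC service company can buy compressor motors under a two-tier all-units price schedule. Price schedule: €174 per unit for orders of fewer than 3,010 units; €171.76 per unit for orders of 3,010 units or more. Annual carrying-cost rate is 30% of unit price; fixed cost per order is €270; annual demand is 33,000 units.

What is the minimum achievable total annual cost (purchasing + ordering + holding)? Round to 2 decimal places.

H₁ = 30%×€174 = €52.2000;  H₂ = 30%×€171.76 = €51.5280
EOQ₁ = √(2×33,000×270/52.2000) = 584.28  (< 3,010, feasible at tier 1)
EOQ₂ = √(2×33,000×270/51.5280) = 588.07  (< 3,010 → use Q = 3,010 at tier-2 price)
TC(tier 1 (EOQ₁), Q≈584.3) = €5,772,499.25
TC(tier 2, Q≈3,010.0) = €5,748,589.77
Minimum at tier 2: €5,748,589.77

€5,748,589.77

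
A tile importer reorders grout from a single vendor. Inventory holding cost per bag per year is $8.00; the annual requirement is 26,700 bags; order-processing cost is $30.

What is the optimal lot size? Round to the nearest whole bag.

Q* = √(2·D·S / H) = √(2·26,700·30 / 8) = √200,250.0 ≈ 447.49

447 bags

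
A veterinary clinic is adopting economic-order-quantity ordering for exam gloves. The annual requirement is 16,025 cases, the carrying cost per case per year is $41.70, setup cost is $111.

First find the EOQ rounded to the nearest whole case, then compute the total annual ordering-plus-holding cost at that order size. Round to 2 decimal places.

2DS/H = 2·16,025·111/41.7 = 85,312.95
EOQ = √85,312.95 ≈ 292.08 → Q = 292 cases
Ordering: D/Q × S = 16,025/292 × $111 = $6,091.70
Holding:  Q/2 × H = 292/2 × $41.7 = $6,088.20
Total = $6,091.70 + $6,088.20 = $12,179.90

$12,179.90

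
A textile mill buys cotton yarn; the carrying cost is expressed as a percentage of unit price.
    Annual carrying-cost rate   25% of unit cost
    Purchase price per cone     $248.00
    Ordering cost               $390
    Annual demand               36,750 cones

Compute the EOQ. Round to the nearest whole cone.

680 cones

Carrying cost H = $248 × 25% = $62.0000/cone/yr
2DS/H = 2·36,750·390/62 = 462,338.71
EOQ = √462,338.71 ≈ 679.95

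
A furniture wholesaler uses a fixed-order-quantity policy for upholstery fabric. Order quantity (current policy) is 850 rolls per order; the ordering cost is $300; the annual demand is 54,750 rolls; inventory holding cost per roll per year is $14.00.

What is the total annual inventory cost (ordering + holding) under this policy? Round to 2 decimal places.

$25,273.53

Ordering: D/Q × S = 54,750/850 × $300 = $19,323.53
Holding:  Q/2 × H = 850/2 × $14 = $5,950.00
Total = $19,323.53 + $5,950.00 = $25,273.53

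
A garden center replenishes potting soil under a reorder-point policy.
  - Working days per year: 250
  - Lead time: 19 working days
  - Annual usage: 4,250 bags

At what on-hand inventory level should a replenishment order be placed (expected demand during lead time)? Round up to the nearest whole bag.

Daily demand d = 4,250 / 250 = 17.000 bags/day
Demand during lead time = 17.000 × 19 = 323.00
Reorder point = 323.00 → round up

323 bags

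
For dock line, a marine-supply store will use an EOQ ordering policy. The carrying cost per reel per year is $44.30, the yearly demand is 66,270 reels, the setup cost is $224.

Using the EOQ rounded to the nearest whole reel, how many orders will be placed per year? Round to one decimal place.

80.9 orders per year

Optimal lot size Q* = (2 × 66,270 × $224 / $44.3)^½ ≈ 818.65 → Q = 819
N = D/Q = 66,270/819 ≈ 80.916 orders/yr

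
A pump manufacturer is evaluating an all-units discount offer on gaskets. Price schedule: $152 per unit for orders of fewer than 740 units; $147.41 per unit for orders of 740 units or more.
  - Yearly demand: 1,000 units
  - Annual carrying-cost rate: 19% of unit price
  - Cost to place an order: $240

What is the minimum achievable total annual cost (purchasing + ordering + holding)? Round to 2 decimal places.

H₁ = 19%×$152 = $28.8800;  H₂ = 19%×$147.41 = $28.0079
EOQ₁ = √(2×1,000×240/28.8800) = 128.92  (< 740, feasible at tier 1)
EOQ₂ = √(2×1,000×240/28.0079) = 130.91  (< 740 → use Q = 740 at tier-2 price)
TC(tier 1 (EOQ₁), Q≈128.9) = $155,723.22
TC(tier 2, Q≈740.0) = $158,097.25
Minimum at tier 1 (EOQ₁): $155,723.22

$155,723.22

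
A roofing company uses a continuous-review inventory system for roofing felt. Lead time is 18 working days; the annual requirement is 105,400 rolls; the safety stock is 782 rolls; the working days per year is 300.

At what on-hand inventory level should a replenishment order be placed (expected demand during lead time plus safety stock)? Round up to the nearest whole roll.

7,106 rolls

Daily demand d = 105,400 / 300 = 351.333 rolls/day
Demand during lead time = 351.333 × 18 = 6,324.00
Reorder point = 6,324.00 + 782 = 7,106.00 → round up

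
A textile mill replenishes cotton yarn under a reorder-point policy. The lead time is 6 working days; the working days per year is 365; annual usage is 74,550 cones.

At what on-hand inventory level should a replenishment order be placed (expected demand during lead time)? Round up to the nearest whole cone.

Daily demand d = 74,550 / 365 = 204.247 cones/day
Demand during lead time = 204.247 × 6 = 1,225.48
Reorder point = 1,225.48 → round up

1,226 cones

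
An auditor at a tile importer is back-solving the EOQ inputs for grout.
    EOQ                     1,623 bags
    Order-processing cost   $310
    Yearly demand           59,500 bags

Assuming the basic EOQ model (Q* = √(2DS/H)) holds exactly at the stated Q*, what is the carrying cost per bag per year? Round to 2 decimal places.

$14.00

EOQ relation: Q² = 2DS/H, so rearrange for the unknown.
H = 2DS / Q² = 2 × 59,500 × 310 / 1,623² = 14.0046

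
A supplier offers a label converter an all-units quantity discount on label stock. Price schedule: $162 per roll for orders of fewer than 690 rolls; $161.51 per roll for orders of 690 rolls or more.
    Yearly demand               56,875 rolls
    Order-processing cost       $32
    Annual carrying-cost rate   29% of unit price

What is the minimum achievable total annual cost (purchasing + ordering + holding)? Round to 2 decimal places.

H₁ = 29%×$162 = $46.9800;  H₂ = 29%×$161.51 = $46.8379
EOQ₁ = √(2×56,875×32/46.9800) = 278.35  (< 690, feasible at tier 1)
EOQ₂ = √(2×56,875×32/46.8379) = 278.77  (< 690 → use Q = 690 at tier-2 price)
TC(tier 1 (EOQ₁), Q≈278.4) = $9,226,826.97
TC(tier 2, Q≈690.0) = $9,204,678.01
Minimum at tier 2: $9,204,678.01

$9,204,678.01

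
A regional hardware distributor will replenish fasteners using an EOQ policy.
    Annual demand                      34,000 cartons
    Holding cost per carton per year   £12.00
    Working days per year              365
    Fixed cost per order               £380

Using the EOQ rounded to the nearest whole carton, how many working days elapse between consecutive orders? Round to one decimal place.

2DS/H = 2·34,000·380/12 = 2,153,333.33
EOQ = √2,153,333.33 ≈ 1,467.42 → Q = 1,467 cartons
Cycle time = (working days × Q)/D = (365 × 1,467) / 34,000 = 15.749 days

15.7 days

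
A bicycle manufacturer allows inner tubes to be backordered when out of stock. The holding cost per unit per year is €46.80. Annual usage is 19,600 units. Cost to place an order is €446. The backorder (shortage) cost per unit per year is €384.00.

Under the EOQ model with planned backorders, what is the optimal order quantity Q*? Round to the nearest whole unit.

Q* = √(2DS/H) · √((H + b)/b)
   = √(2 × 19,600 × 446 / 46.8) · √((46.8 + 384) / 384)
   = 611.206 × 1.0592 ≈ 647.38

647 units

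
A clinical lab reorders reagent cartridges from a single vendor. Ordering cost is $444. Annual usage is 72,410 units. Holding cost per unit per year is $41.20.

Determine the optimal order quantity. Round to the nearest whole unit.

1,249 units

Optimal lot size Q* = (2 × 72,410 × $444 / $41.2)^½ ≈ 1,249.27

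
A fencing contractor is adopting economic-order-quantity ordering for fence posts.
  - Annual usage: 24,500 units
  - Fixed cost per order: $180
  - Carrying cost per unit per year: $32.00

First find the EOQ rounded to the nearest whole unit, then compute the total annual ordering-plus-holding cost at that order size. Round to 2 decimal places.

$16,800.00

Optimal lot size Q* = (2 × 24,500 × $180 / $32)^½ ≈ 525.00 → Q = 525 units
Orders/yr = 24,500/525 = 46.667; ordering cost = 46.667 × $180 = $8,400.00
Average inventory = 525/2 = 262.5; holding cost = 262.5 × $32 = $8,400.00
Total = $8,400.00 + $8,400.00 = $16,800.00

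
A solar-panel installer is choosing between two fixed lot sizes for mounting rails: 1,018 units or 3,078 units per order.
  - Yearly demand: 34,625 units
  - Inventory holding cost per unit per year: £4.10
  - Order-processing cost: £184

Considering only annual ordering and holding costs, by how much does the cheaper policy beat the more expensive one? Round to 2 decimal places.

Annual cost at Q: ordering D·S/Q plus holding Q·H/2.
TC(1,018) = (34,625/1,018)×184 + (1,018/2)×4.1 = £8,345.25
TC(3,078) = (34,625/3,078)×184 + (3,078/2)×4.1 = £8,379.75
Lots of 1,018 are cheaper by £34.50.

£34.50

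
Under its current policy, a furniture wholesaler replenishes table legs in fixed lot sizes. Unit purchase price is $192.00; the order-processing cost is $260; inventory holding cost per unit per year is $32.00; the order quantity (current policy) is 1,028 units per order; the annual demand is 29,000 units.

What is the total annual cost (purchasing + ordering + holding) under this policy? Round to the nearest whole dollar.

$5,591,783

Ordering: D/Q × S = 29,000/1,028 × $260 = $7,334.63
Holding:  Q/2 × H = 1,028/2 × $32 = $16,448.00
Purchase cost = D·C = 29,000 × 192 = $5,568,000.00
Total = $7,334.63 + $16,448.00 + $5,568,000.00 = $5,591,782.63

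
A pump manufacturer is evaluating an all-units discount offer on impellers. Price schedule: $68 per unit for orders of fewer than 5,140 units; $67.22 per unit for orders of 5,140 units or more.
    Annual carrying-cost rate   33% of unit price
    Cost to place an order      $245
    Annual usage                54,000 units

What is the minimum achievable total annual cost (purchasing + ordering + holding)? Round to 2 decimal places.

H₁ = 33%×$68 = $22.4400;  H₂ = 33%×$67.22 = $22.1826
EOQ₁ = √(2×54,000×245/22.4400) = 1,085.88  (< 5,140, feasible at tier 1)
EOQ₂ = √(2×54,000×245/22.1826) = 1,092.17  (< 5,140 → use Q = 5,140 at tier-2 price)
TC(tier 1 (EOQ₁), Q≈1,085.9) = $3,696,367.24
TC(tier 2, Q≈5,140.0) = $3,689,463.21
Minimum at tier 2: $3,689,463.21

$3,689,463.21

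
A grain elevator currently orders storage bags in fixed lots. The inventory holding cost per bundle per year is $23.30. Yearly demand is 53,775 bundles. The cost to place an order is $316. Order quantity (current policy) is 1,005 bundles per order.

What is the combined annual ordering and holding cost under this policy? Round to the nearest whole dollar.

Orders/yr = 53,775/1,005 = 53.507; ordering cost = 53.507 × $316 = $16,908.36
Average inventory = 1,005/2 = 502.5; holding cost = 502.5 × $23.3 = $11,708.25
Total = $16,908.36 + $11,708.25 = $28,616.61

$28,617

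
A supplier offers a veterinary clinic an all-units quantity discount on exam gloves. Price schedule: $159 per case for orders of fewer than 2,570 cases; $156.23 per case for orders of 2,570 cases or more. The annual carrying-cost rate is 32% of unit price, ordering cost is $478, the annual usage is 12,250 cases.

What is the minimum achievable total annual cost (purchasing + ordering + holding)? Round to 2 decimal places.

H₁ = 32%×$159 = $50.8800;  H₂ = 32%×$156.23 = $49.9936
EOQ₁ = √(2×12,250×478/50.8800) = 479.76  (< 2,570, feasible at tier 1)
EOQ₂ = √(2×12,250×478/49.9936) = 483.99  (< 2,570 → use Q = 2,570 at tier-2 price)
TC(tier 1 (EOQ₁), Q≈479.8) = $1,972,160.16
TC(tier 2, Q≈2,570.0) = $1,980,337.68
Minimum at tier 1 (EOQ₁): $1,972,160.16

$1,972,160.16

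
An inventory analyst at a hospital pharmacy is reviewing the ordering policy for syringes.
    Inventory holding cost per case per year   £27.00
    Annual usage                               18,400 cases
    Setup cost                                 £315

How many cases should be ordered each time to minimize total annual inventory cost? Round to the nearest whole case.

Q* = √(2·D·S / H) = √(2·18,400·315 / 27) = √429,333.3 ≈ 655.24

655 cases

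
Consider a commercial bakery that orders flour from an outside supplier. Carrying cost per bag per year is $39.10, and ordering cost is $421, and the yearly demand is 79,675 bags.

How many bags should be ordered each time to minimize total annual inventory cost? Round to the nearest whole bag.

2DS/H = 2·79,675·421/39.1 = 1,715,763.43
EOQ = √1,715,763.43 ≈ 1,309.87

1,310 bags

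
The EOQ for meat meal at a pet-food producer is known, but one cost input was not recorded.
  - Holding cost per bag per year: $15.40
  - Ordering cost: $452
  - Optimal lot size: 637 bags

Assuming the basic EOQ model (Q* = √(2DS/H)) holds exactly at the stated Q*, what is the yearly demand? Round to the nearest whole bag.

Since Q* = (2DS/H)^½, squaring gives Q*²·H = 2DS.
D = Q²H / (2S) = 637² × 15.4 / (2 × 452) = 6,912.44

6,912 bags per year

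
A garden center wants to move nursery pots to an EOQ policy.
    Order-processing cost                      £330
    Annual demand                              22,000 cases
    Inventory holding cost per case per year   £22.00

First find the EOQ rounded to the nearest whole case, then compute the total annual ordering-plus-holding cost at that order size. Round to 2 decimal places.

2DS/H = 2·22,000·330/22 = 660,000.00
EOQ = √660,000.00 ≈ 812.40 → Q = 812 cases
Annual ordering cost = (D/Q)·S = (22,000/812) × 330 = £8,940.89
Annual holding cost  = (Q/2)·H = (812/2) × 22 = £8,932.00
Total = £8,940.89 + £8,932.00 = £17,872.89

£17,872.89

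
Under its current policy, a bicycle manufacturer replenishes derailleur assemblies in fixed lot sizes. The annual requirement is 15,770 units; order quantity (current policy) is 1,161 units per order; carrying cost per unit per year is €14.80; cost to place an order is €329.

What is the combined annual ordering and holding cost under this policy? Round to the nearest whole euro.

€13,060

Ordering: D/Q × S = 15,770/1,161 × €329 = €4,468.85
Holding:  Q/2 × H = 1,161/2 × €14.8 = €8,591.40
Total = €4,468.85 + €8,591.40 = €13,060.25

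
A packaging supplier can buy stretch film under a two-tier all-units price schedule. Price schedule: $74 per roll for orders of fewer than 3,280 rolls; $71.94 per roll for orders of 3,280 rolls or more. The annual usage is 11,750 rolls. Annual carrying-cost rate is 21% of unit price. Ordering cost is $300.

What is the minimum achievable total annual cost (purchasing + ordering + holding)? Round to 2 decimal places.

$871,145.83

H₁ = 21%×$74 = $15.5400;  H₂ = 21%×$71.94 = $15.1074
EOQ₁ = √(2×11,750×300/15.5400) = 673.55  (< 3,280, feasible at tier 1)
EOQ₂ = √(2×11,750×300/15.1074) = 683.12  (< 3,280 → use Q = 3,280 at tier-2 price)
TC(tier 1 (EOQ₁), Q≈673.5) = $879,966.95
TC(tier 2, Q≈3,280.0) = $871,145.83
Minimum at tier 2: $871,145.83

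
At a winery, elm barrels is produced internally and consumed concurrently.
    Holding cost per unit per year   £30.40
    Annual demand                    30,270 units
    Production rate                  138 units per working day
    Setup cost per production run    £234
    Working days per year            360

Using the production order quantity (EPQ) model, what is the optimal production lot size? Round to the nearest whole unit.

Daily demand d = 30,270/360 = 84.083; p = 138; 1 − d/p = 0.39070
EPQ = √(2DS / (H(1 − d/p)))
    = √(2 × 30,270 × 234 / (30.4 × 0.39070)) ≈ 1,092.12

1,092 units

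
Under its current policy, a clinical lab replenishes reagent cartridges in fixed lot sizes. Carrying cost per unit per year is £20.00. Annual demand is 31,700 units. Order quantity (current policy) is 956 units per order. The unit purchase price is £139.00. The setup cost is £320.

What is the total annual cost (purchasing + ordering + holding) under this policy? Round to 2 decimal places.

Ordering: D/Q × S = 31,700/956 × £320 = £10,610.88
Holding:  Q/2 × H = 956/2 × £20 = £9,560.00
Purchase cost = D·C = 31,700 × 139 = £4,406,300.00
Total = £10,610.88 + £9,560.00 + £4,406,300.00 = £4,426,470.88

£4,426,470.88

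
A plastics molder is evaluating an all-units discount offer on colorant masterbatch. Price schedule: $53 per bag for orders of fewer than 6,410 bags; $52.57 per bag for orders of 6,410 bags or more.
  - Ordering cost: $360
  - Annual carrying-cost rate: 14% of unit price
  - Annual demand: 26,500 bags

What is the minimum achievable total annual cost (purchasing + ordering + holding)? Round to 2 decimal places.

$1,416,398.47

H₁ = 14%×$53 = $7.4200;  H₂ = 14%×$52.57 = $7.3598
EOQ₁ = √(2×26,500×360/7.4200) = 1,603.57  (< 6,410, feasible at tier 1)
EOQ₂ = √(2×26,500×360/7.3598) = 1,610.11  (< 6,410 → use Q = 6,410 at tier-2 price)
TC(tier 1 (EOQ₁), Q≈1,603.6) = $1,416,398.47
TC(tier 2, Q≈6,410.0) = $1,418,181.46
Minimum at tier 1 (EOQ₁): $1,416,398.47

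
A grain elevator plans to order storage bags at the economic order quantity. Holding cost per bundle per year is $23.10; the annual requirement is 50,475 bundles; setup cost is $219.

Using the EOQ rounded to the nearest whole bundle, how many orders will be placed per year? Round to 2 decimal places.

2DS/H = 2·50,475·219/23.1 = 957,058.44
EOQ = √957,058.44 ≈ 978.29 → Q = 978
Orders per year = D/Q = 50,475 / 978 = 51.610

51.61 orders per year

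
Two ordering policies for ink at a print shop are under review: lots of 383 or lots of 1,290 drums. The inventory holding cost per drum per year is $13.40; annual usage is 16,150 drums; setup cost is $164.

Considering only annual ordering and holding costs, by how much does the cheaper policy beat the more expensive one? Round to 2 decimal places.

Annual cost at Q: ordering D·S/Q plus holding Q·H/2.
TC(383) = (16,150/383)×164 + (383/2)×13.4 = $9,481.50
TC(1,290) = (16,150/1,290)×164 + (1,290/2)×13.4 = $10,696.18
Lots of 383 are cheaper by $1,214.67.

$1,214.67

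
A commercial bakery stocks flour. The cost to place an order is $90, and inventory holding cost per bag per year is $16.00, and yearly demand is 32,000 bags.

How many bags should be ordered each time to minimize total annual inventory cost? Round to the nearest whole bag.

600 bags

EOQ = √(2DS/H) = √(2 × 32,000 × 90 / 16)
    = √(360,000.00) ≈ 600.00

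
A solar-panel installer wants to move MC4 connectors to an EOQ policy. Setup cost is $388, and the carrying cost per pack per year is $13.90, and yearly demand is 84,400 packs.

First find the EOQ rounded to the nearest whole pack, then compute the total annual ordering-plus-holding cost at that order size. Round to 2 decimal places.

$30,172.37

Optimal lot size Q* = (2 × 84,400 × $388 / $13.9)^½ ≈ 2,170.67 → Q = 2,171 packs
Annual ordering cost = (D/Q)·S = (84,400/2,171) × 388 = $15,083.92
Annual holding cost  = (Q/2)·H = (2,171/2) × 13.9 = $15,088.45
Total = $15,083.92 + $15,088.45 = $30,172.37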